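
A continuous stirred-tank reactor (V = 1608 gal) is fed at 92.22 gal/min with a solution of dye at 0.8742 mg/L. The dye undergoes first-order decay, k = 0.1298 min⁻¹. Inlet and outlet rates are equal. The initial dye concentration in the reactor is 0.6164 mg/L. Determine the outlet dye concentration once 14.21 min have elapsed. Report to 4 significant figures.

Species balance: V dC/dt = Q C_in − Q C − k V C.
This is linear with rate a = Q/V + k = 0.187151 min⁻¹.
C_ss = Q C_in/(Q + kV) = 0.267891 mg/L; C(t) = C_ss + (C₀ − C_ss) e^(−a t).
C(14.21) = 0.267891 + (0.348509)·e^(−0.187151·14.21) = 0.267891 + (0.348509)·0.0699894 = 0.292283 mg/L.

0.2923 mg/L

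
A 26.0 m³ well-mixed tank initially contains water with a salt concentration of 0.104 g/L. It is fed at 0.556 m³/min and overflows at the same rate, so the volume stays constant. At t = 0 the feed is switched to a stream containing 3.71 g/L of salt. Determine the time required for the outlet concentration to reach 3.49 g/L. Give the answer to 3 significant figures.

131 min

Species balance: V dC/dt = Q(C_in − C) ⇒ τ = V/Q = 46.763 min.
C(t) = C_in + (C₀ − C_in) e^(−t/τ). Set C = 3.49 and solve for t:
e^(−t/τ) = (C − C_in)/(C₀ − C_in) = (3.49 − 3.71)/(0.104 − 3.71) = 0.061009
t = −τ ln(…) = 46.763 × 2.7967 = 130.78 min.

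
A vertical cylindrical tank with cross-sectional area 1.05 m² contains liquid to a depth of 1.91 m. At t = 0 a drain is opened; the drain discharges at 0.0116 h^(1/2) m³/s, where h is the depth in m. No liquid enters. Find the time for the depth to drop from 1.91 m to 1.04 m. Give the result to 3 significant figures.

65.6 s

A dh/dt = −Q_out = −0.0116 √h.
∫ h^(−1/2) dh = −(0.0116/A) ∫ dt, giving 2√h = 2√h₀ − (0.0116/A) t.
t = 2A(√h₀ − √h)/0.0116 = 2·1.05·(√1.91 − √1.04)/0.0116
  = 2.1000 × (1.3820 − 1.0198) / 0.0116 = 65.575 s.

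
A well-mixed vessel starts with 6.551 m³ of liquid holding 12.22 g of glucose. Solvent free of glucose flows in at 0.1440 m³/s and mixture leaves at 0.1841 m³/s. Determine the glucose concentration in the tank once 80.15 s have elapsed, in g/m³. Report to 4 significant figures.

Let m(t) be the amount of glucose. Volume: V(t) = V₀ + (Q_in − Q_out) t = 6.551 − 0.0401000 t; V(80.15) = 3.33698 m³.
Species balance (pure solvent in): dm/dt = −Q_out · m/V(t).
Separate: dm/m = −Q_out dt/V(t) ⇒ ln(m/m₀) = −(Q_out/(Q_in−Q_out)) ln(V/V₀).
m = m₀ (V₀/V)^(Q_out/(Q_in−Q_out)) = 12.22 × (6.551/3.33698)^(-4.59102) = 0.552225 g.
C = m/V = 0.552225/3.33698 = 0.165486 g/m³.

0.1655 g/m³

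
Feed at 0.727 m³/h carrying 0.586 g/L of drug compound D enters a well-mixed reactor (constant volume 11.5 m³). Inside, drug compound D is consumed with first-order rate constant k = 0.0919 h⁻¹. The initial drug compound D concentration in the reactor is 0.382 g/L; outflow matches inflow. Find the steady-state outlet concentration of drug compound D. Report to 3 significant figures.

0.239 g/L

V dC/dt = Q(C_in − C) − k V C.
Steady state (dC/dt = 0): C_ss = Q C_in/(Q + kV) = C_in/(1 + kV/Q).
C_ss = 0.727·0.586/(0.727 + 0.0919·11.5) = 0.42602/1.7838 = 0.23882 g/L.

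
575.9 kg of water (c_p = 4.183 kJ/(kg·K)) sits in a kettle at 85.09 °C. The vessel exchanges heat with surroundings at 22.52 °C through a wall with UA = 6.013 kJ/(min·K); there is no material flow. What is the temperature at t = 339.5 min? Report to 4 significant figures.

M c_p dT/dt = −UA(T − T_amb).
dT/dt = (T_ss − T)/τ with T_ss = T_amb = 22.5200 °C, τ = M c_p/UA = 575.9·4.183/6.013 = 400.630 min.
Integrating: T(t) = T_ss + (T₀ − T_ss) e^(−t/τ).
T(339.5) = 22.5200 + (62.5700)·0.428521 = 49.3326 °C.

49.33 °C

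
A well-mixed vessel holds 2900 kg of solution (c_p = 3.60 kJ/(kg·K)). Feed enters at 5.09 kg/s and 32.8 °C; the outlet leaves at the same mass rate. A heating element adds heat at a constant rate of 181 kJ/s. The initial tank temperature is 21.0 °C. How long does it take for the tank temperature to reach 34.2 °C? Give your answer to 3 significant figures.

535 s

M c_p dT/dt = ṁ c_p (T_in − T) + Q̇.
τ = M/ṁ = 569.74 s; T_ss = T_in + Q̇/(ṁ c_p) = 42.678 °C.
T(t) = T_ss + (T₀ − T_ss) e^(−t/τ). Set T = 34.2:
e^(−t/τ) = (34.2 − 42.678)/(21.0 − 42.678) = 0.39108
t = −569.74 · ln(0.39108) = 534.90 s.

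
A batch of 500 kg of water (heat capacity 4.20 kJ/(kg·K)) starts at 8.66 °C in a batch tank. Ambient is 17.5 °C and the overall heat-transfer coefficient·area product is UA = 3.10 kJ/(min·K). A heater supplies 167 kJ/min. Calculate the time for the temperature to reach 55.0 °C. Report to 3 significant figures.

Unsteady energy balance on the tank contents: M c_p dT/dt = −UA(T − T_amb) + Q̇.
τ = M c_p/UA = 677.42 min; T_ss = T_amb + Q̇/UA = 17.5 + 167/3.10 = 71.371 °C.
T(t) = T_ss + (T₀ − T_ss)e^(−t/τ); set T = 55.0:
t = −τ ln[(T − T_ss)/(T₀ − T_ss)] = −677.42 · ln(0.26105) = 909.79 min.

910 min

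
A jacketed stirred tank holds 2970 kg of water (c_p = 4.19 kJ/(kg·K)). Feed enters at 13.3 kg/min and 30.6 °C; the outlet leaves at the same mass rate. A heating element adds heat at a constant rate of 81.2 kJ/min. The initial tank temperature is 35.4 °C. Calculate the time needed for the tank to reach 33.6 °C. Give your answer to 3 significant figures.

173 min

M c_p dT/dt = ṁ c_p (T_in − T) + Q̇.
τ = M/ṁ = 223.31 min; T_ss = T_in + Q̇/(ṁ c_p) = 32.057 °C.
T(t) = T_ss + (T₀ − T_ss) e^(−t/τ). Set T = 33.6:
e^(−t/τ) = (33.6 − 32.057)/(35.4 − 32.057) = 0.46154
t = −223.31 · ln(0.46154) = 172.66 min.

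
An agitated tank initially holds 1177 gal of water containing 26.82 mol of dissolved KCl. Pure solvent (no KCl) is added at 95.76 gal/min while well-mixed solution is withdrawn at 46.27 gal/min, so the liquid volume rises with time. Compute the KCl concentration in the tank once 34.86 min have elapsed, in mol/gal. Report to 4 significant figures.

Total volume: dV/dt = Q_in − Q_out = 49.4900 gal/min, so V(t) = 1177 + 49.4900 t and V(34.86) = 2902.22 gal.
No KCl enters, so dm/dt = −Q_out · (m/V).
dm/m = −Q_out dt/(V₀ + 49.4900 t); integrating gives ln(m/m₀) = −(Q_out/(Q_in−Q_out)) ln(V/V₀).
m = m₀ (V₀/V)^(Q_out/(Q_in−Q_out)) = 26.82 × (1177/2902.22)^(0.934936) = 11.5347 mol.
C = m/V = 11.5347/2902.22 = 0.00397444 mol/gal.

0.003974 mol/gal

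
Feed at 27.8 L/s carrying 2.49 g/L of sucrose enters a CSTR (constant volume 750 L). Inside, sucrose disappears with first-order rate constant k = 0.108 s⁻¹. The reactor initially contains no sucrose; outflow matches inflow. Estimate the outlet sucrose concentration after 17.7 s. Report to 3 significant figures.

0.587 g/L

Species balance: V dC/dt = Q C_in − Q C − k V C.
This is linear with rate a = Q/V + k = 0.14507 s⁻¹.
C_ss = Q C_in/(Q + kV) = 0.63623 g/L; C(t) = C_ss + (C₀ − C_ss) e^(−a t).
C(17.7) = 0.63623 + (-0.63623)·e^(−0.14507·17.7) = 0.63623 + (-0.63623)·0.076713 = 0.58742 g/L.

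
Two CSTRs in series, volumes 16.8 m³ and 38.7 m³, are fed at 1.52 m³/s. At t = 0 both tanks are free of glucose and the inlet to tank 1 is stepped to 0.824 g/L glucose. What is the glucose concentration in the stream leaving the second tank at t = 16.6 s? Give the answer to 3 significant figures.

0.206 g/L

Species balance on tank i: dCᵢ/dt = (Cᵢ₋₁ − Cᵢ)/τᵢ with τᵢ = Vᵢ/Q.
τ₁ = 16.8/1.52 = 11.053 s; τ₂ = 38.7/1.52 = 25.461 s.
Tank 1: C₁ = C_in(1 − e^(−t/τ₁)). Tank 2 (τ₁ ≠ τ₂): C₂ = C_in[1 − (τ₁ e^(−t/τ₁) − τ₂ e^(−t/τ₂))/(τ₁ − τ₂)].
At t = 16.6: e^(−t/τ₁) = 0.22271, e^(−t/τ₂) = 0.52101.
C₂ = 0.824·[1 − (11.053·0.22271 − 25.461·0.52101)/(-14.408)] = 0.824·0.25016 = 0.20613 g/L.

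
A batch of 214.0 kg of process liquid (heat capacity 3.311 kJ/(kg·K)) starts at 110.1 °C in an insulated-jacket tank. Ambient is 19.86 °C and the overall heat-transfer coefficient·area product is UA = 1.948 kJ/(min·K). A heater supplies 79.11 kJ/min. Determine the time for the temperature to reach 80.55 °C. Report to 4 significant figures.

Lumped-capacitance energy balance: M c_p dT/dt = UA(T_amb − T) + Q̇.
τ = M c_p/UA = 363.734 min; T_ss = T_amb + Q̇/UA = 19.86 + 79.11/1.948 = 60.4709 °C.
T(t) = T_ss + (T₀ − T_ss)e^(−t/τ); set T = 80.55:
t = −τ ln[(T − T_ss)/(T₀ − T_ss)] = −363.734 · ln(0.404583) = 329.142 min.

329.1 min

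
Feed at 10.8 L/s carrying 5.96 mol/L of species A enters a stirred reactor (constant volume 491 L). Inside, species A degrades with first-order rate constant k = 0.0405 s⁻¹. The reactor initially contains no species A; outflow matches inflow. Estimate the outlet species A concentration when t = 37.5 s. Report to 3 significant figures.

V dC/dt = Q(C_in − C) − k V C.
dC/dt = (Q/V) C_in − (Q/V + k) C; effective rate a = Q/V + k = 0.021996 + 0.0405 = 0.062496 s⁻¹.
C_ss = Q C_in/(Q + kV) = 2.0977 mol/L; C(t) = C_ss + (C₀ − C_ss) e^(−a t).
C(37.5) = 2.0977 + (-2.0977)·e^(−0.062496·37.5) = 2.0977 + (-2.0977)·0.095982 = 1.8963 mol/L.

1.90 mol/L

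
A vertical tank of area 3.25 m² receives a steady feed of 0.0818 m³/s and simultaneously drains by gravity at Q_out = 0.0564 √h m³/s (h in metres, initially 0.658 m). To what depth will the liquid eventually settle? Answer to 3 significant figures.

Level balance: A dh/dt = 0.0818 − 0.0564 √h. Setting dh/dt = 0:
Q_in = 0.0564 √h_ss ⇒ √h_ss = 0.0818/0.0564 = 1.4504.
h_ss = 1.4504² = 2.1035 m. (Since h₀ = 0.658 m < h_ss, the level will rise toward this value.)

2.10 m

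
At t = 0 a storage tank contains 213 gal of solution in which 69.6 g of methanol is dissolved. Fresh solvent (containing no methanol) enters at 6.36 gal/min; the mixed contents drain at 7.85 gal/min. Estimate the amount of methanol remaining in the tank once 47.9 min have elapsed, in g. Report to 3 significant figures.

Let m(t) be the amount of methanol. Volume: V(t) = V₀ + (Q_in − Q_out) t = 213 − 1.4900 t; V(47.9) = 141.63 gal.
No methanol enters, so dm/dt = −Q_out · (m/V).
dm/m = −Q_out dt/(V₀ − 1.4900 t); integrating gives ln(m/m₀) = −(Q_out/(Q_in−Q_out)) ln(V/V₀).
m = m₀ (V₀/V)^(Q_out/(Q_in−Q_out)) = 69.6 × (213/141.63)^(-5.2685) = 8.1076 g.

8.11 g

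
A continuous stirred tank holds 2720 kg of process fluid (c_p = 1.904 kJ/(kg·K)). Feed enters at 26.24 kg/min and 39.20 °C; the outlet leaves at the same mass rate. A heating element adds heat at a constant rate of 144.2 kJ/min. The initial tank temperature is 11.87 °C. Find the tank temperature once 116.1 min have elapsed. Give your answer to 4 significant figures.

32.23 °C

Unsteady energy balance on the tank contents: M c_p dT/dt = ṁ c_p (T_in − T) + 144.2.
τ = M/ṁ = 103.659 min; T_ss = T_in + Q̇/(ṁ c_p) = 39.20 + 144.2/(26.24·1.904) = 42.0863 °C.
T approaches T_ss exponentially: T(t) = T_ss + (T₀ − T_ss) e^(−t/τ).
T(116.1) = 42.0863 + (-30.2163)·e^(−116.1/103.659) = 42.0863 + (-30.2163)·0.326272 = 32.2275 °C.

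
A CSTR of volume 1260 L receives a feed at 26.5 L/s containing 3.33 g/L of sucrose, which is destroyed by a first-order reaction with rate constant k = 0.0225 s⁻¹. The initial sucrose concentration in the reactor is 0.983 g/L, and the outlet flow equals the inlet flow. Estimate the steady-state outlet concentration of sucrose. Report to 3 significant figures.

1.61 g/L

Species balance: V dC/dt = Q C_in − Q C − k V C.
At steady state: 0 = Q C_in − (Q + kV) C_ss, so C_ss = Q C_in/(Q + kV).
C_ss = 26.5·3.33/(26.5 + 0.0225·1260) = 88.245/54.850 = 1.6088 g/L.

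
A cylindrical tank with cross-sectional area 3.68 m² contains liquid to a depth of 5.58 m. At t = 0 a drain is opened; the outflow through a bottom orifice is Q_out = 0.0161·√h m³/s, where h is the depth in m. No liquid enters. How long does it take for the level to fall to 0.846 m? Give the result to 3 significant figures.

With no inflow, A dh/dt = −0.0161 √h.
This is separable: 2 d(√h)/dt = −0.0161/A, so √h = √h₀ − (0.0161/(2A)) t.
t = 2A(√h₀ − √h)/0.0161 = 2·3.68·(√5.58 − √0.846)/0.0161
  = 7.3600 × (2.3622 − 0.91978) / 0.0161 = 659.39 s.

659 s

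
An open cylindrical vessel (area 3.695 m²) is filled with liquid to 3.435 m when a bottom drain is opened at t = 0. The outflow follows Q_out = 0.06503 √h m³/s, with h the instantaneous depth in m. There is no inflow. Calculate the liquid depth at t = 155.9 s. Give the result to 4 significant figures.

0.2318 m

With no inflow, A dh/dt = −0.06503 √h.
Separate and integrate: 2(√h − √h₀) = −(0.06503/A) t.
√h = √3.435 − 0.06503·155.9/(2·3.695) = 1.85338 − 1.37188 = 0.481497.
h = 0.481497² = 0.231840 m.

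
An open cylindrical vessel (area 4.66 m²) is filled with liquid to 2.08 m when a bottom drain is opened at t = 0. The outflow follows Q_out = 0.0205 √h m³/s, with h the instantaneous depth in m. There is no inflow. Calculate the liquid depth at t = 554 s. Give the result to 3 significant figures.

Unsteady balance on liquid volume: A dh/dt = −0.0205 √h.
This is separable: 2 d(√h)/dt = −0.0205/A, so √h = √h₀ − (0.0205/(2A)) t.
√h = √2.08 − 0.0205·554/(2·4.66) = 1.4422 − 1.2186 = 0.22366.
h = 0.22366² = 0.050023 m.

0.0500 m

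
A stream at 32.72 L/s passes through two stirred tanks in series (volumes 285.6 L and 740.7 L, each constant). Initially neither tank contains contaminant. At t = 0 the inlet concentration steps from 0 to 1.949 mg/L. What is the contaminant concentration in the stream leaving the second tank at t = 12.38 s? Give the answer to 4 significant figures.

0.4093 mg/L

Time constants: τᵢ = Vᵢ/Q for each well-mixed tank.
τ₁ = 285.6/32.72 = 8.72861 s; τ₂ = 740.7/32.72 = 22.6375 s.
Solving the cascade with C₁(0)=C₂(0)=0 gives C₂(t) = C_in[1 − (τ₁ e^(−t/τ₁) − τ₂ e^(−t/τ₂))/(τ₁ − τ₂)].
At t = 12.38: e^(−t/τ₁) = 0.242119, e^(−t/τ₂) = 0.578753.
C₂ = 1.949·[1 − (8.72861·0.242119 − 22.6375·0.578753)/(-13.9089)] = 1.949·0.209991 = 0.409272 mg/L.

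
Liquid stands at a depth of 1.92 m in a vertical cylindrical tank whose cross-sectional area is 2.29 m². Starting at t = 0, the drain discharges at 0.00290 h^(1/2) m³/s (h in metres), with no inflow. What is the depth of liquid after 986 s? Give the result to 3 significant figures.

0.580 m

With no inflow, A dh/dt = −0.00290 √h.
Separate and integrate: 2(√h − √h₀) = −(0.00290/A) t.
√h = √1.92 − 0.00290·986/(2·2.29) = 1.3856 − 0.62432 = 0.76132.
h = 0.76132² = 0.57960 m.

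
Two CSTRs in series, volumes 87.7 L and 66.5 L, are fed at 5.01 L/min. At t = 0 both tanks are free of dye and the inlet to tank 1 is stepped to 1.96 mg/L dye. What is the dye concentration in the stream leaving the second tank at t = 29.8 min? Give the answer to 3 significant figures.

Each tank obeys Vᵢ dCᵢ/dt = Q(Cᵢ₋₁ − Cᵢ), so τᵢ = Vᵢ/Q.
τ₁ = 87.7/5.01 = 17.505 min; τ₂ = 66.5/5.01 = 13.273 min.
Solving the cascade with C₁(0)=C₂(0)=0 gives C₂(t) = C_in[1 − (τ₁ e^(−t/τ₁) − τ₂ e^(−t/τ₂))/(τ₁ − τ₂)].
At t = 29.8: e^(−t/τ₁) = 0.18225, e^(−t/τ₂) = 0.10592.
C₂ = 1.96·[1 − (17.505·0.18225 − 13.273·0.10592)/(4.2315)] = 1.96·0.57831 = 1.1335 mg/L.

1.13 mg/L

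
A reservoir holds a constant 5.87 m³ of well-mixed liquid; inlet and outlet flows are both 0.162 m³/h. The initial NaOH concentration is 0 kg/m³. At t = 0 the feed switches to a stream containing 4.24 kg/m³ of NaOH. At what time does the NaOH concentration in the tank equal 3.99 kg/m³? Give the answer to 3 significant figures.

Species balance on the tank: V dC/dt = Q(C_in − C), so τ = V/Q = 36.235 h.
C(t) = C_in + (C₀ − C_in) e^(−t/τ). Set C = 3.99 and solve for t:
e^(−t/τ) = (C − C_in)/(C₀ − C_in) = (3.99 − 4.24)/(0 − 4.24) = 0.058962
t = −τ ln(…) = 36.235 × 2.8309 = 102.57 h.

103 h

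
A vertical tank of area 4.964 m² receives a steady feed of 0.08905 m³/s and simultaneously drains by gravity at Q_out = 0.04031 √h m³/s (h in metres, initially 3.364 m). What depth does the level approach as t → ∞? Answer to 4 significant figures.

4.880 m

Mass balance (ρ constant): A dh/dt = Q_in − 0.04031 √h. At steady state dh/dt = 0:
Q_in = 0.04031 √h_ss ⇒ √h_ss = 0.08905/0.04031 = 2.20913.
h_ss = 2.20913² = 4.88025 m. (Since h₀ = 3.364 m < h_ss, the level will rise toward this value.)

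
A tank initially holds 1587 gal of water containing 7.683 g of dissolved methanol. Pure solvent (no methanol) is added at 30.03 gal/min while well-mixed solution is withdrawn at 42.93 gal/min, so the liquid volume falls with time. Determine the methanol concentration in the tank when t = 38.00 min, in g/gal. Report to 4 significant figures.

0.002049 g/gal

Total volume: dV/dt = Q_in − Q_out = -12.9000 gal/min, so V(t) = 1587 − 12.9000 t and V(38.00) = 1096.80 gal.
Species balance (pure solvent in): dm/dt = −Q_out · m/V(t).
Separate: dm/m = −Q_out dt/V(t) ⇒ ln(m/m₀) = −(Q_out/(Q_in−Q_out)) ln(V/V₀).
m = m₀ (V₀/V)^(Q_out/(Q_in−Q_out)) = 7.683 × (1587/1096.80)^(-3.32791) = 2.24683 g.
C = m/V = 2.24683/1096.80 = 0.00204853 g/gal.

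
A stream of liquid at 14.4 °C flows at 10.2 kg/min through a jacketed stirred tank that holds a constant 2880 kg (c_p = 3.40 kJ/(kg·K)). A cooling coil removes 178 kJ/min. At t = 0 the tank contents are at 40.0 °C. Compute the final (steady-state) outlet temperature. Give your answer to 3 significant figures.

Unsteady energy balance on the tank contents: M c_p dT/dt = ṁ c_p (T_in − T) − 178.
At steady state dT/dt = 0 ⇒ T_ss = T_in − Q̇/(ṁ c_p) = 14.4 − 178/(10.2·3.40) = 9.2674 °C.

9.27 °C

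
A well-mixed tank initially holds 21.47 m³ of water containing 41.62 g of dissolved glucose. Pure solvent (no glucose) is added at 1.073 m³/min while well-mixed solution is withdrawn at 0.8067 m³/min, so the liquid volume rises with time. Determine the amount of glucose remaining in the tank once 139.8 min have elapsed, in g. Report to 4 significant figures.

Total volume: dV/dt = Q_in − Q_out = 0.266300 m³/min, so V(t) = 21.47 + 0.266300 t and V(139.8) = 58.6987 m³.
Solute balance: dm/dt = 0 − Q_out C = −Q_out m/V(t).
Separate: dm/m = −Q_out dt/V(t) ⇒ ln(m/m₀) = −(Q_out/(Q_in−Q_out)) ln(V/V₀).
m = m₀ (V₀/V)^(Q_out/(Q_in−Q_out)) = 41.62 × (21.47/58.6987)^(3.02929) = 1.97751 g.

1.978 g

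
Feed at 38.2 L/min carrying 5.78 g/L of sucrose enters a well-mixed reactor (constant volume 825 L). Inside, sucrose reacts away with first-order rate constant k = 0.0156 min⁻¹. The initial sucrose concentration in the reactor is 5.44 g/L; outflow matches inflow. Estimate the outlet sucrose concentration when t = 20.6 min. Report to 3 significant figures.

V dC/dt = Q(C_in − C) − k V C.
dC/dt = (Q/V) C_in − (Q/V + k) C; effective rate a = Q/V + k = 0.046303 + 0.0156 = 0.061903 min⁻¹.
C_ss = Q C_in/(Q + kV) = 4.3234 g/L; C(t) = C_ss + (C₀ − C_ss) e^(−a t).
C(20.6) = 4.3234 + (1.1166)·e^(−0.061903·20.6) = 4.3234 + (1.1166)·0.27937 = 4.6353 g/L.

4.64 g/L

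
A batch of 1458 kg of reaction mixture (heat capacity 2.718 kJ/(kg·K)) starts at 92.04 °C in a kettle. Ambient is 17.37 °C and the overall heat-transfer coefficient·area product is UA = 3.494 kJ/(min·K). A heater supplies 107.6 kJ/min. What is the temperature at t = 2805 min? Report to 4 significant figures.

51.87 °C

M c_p dT/dt = −UA(T − T_amb) + Q̇.
dT/dt = (T_ss − T)/τ with T_ss = T_amb + Q̇/UA = 17.37 + 107.6/3.494 = 48.1656 °C, τ = M c_p/UA = 1458·2.718/3.494 = 1134.19 min.
Integrating: T(t) = T_ss + (T₀ − T_ss) e^(−t/τ).
T(2805) = 48.1656 + (43.8744)·0.0843196 = 51.8651 °C.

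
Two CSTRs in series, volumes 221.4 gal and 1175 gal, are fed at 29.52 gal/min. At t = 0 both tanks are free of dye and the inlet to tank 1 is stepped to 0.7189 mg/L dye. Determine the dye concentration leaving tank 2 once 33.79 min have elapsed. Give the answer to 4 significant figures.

Each tank obeys Vᵢ dCᵢ/dt = Q(Cᵢ₋₁ − Cᵢ), so τᵢ = Vᵢ/Q.
τ₁ = 221.4/29.52 = 7.50000 min; τ₂ = 1175/29.52 = 39.8035 min.
Solving the cascade with C₁(0)=C₂(0)=0 gives C₂(t) = C_in[1 − (τ₁ e^(−t/τ₁) − τ₂ e^(−t/τ₂))/(τ₁ − τ₂)].
At t = 33.79: e^(−t/τ₁) = 0.0110499, e^(−t/τ₂) = 0.427877.
C₂ = 0.7189·[1 − (7.50000·0.0110499 − 39.8035·0.427877)/(-32.3035)] = 0.7189·0.475347 = 0.341727 mg/L.

0.3417 mg/L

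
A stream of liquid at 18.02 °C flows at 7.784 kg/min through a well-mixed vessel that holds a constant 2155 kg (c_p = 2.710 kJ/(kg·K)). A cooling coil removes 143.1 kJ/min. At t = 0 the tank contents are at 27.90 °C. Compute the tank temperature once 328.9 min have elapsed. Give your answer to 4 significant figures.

M c_p dT/dt = ṁ c_p (T_in − T) − Q̇.
τ = M/ṁ = 276.850 min; T_ss = T_in − Q̇/(ṁ c_p) = 18.02 − 143.1/(7.784·2.710) = 11.2363 °C.
Solution: T(t) = T_ss + (T₀ − T_ss) e^(−t/τ).
T(328.9) = 11.2363 + (16.6637)·e^(−328.9/276.850) = 11.2363 + (16.6637)·0.304828 = 16.3158 °C.

16.32 °C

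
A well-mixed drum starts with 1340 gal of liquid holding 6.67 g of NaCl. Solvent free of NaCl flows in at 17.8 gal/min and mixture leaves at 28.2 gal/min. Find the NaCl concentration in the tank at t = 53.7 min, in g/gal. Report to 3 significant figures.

0.00198 g/gal

Total volume: dV/dt = Q_in − Q_out = -10.400 gal/min, so V(t) = 1340 − 10.400 t and V(53.7) = 781.52 gal.
Species balance (pure solvent in): dm/dt = −Q_out · m/V(t).
Separate: dm/m = −Q_out dt/V(t) ⇒ ln(m/m₀) = −(Q_out/(Q_in−Q_out)) ln(V/V₀).
m = m₀ (V₀/V)^(Q_out/(Q_in−Q_out)) = 6.67 × (1340/781.52)^(-2.7115) = 1.5459 g.
C = m/V = 1.5459/781.52 = 0.0019781 g/gal.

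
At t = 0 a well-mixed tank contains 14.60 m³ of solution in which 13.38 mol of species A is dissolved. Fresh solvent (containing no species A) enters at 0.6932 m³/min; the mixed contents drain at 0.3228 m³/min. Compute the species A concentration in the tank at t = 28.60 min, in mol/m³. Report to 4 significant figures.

0.3301 mol/m³

Let m(t) be the amount of species A. Volume: V(t) = V₀ + (Q_in − Q_out) t = 14.60 + 0.370400 t; V(28.60) = 25.1934 m³.
No species A enters, so dm/dt = −Q_out · (m/V).
Separate: dm/m = −Q_out dt/V(t) ⇒ ln(m/m₀) = −(Q_out/(Q_in−Q_out)) ln(V/V₀).
m = m₀ (V₀/V)^(Q_out/(Q_in−Q_out)) = 13.38 × (14.60/25.1934)^(0.871490) = 8.31706 mol.
C = m/V = 8.31706/25.1934 = 0.330128 mol/m³.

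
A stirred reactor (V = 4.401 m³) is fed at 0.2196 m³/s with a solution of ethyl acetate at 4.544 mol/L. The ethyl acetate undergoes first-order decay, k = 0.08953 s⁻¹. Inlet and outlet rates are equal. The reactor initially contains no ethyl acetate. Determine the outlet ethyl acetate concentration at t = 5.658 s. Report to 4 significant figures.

Accumulation = in − out − consumed: V dC/dt = Q C_in − Q C − k V C.
dC/dt = (Q/V) C_in − (Q/V + k) C; effective rate a = Q/V + k = 0.0498978 + 0.08953 = 0.139428 s⁻¹.
C_ss = Q C_in/(Q + kV) = 1.62619 mol/L; C(t) = C_ss + (C₀ − C_ss) e^(−a t).
C(5.658) = 1.62619 + (-1.62619)·e^(−0.139428·5.658) = 1.62619 + (-1.62619)·0.454352 = 0.887324 mol/L.

0.8873 mol/L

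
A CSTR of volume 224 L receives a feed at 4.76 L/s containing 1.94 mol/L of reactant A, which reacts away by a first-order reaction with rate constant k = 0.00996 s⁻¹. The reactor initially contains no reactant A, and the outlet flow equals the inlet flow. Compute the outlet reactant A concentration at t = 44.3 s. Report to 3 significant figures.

0.989 mol/L

Accumulation = in − out − consumed: V dC/dt = Q C_in − Q C − k V C.
dC/dt = (Q/V) C_in − (Q/V + k) C; effective rate a = Q/V + k = 0.021250 + 0.00996 = 0.031210 s⁻¹.
C_ss = Q C_in/(Q + kV) = 1.3209 mol/L; C(t) = C_ss + (C₀ − C_ss) e^(−a t).
C(44.3) = 1.3209 + (-1.3209)·e^(−0.031210·44.3) = 1.3209 + (-1.3209)·0.25092 = 0.98945 mol/L.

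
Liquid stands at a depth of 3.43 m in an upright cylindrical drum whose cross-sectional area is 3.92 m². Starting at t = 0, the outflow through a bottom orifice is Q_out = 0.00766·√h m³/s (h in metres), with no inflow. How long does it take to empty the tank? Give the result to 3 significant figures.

1900 s

Unsteady balance on liquid volume: A dh/dt = −0.00766 √h.
∫ h^(−1/2) dh = −(0.00766/A) ∫ dt, giving 2√h = 2√h₀ − (0.00766/A) t.
Set h = 0: 2√h₀ = (0.00766/A) t_empty ⇒ t_empty = 2A√h₀/0.00766.
t_empty = 2·3.92·√3.43/0.00766 = 7.8400·1.8520/0.00766 = 1895.5 s.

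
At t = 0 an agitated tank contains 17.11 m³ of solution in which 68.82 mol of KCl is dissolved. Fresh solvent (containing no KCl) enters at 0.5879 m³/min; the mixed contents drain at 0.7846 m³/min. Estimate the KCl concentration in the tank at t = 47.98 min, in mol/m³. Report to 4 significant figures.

Total volume: dV/dt = Q_in − Q_out = -0.196700 m³/min, so V(t) = 17.11 − 0.196700 t and V(47.98) = 7.67233 m³.
Species balance (pure solvent in): dm/dt = −Q_out · m/V(t).
Separate: dm/m = −Q_out dt/V(t) ⇒ ln(m/m₀) = −(Q_out/(Q_in−Q_out)) ln(V/V₀).
m = m₀ (V₀/V)^(Q_out/(Q_in−Q_out)) = 68.82 × (17.11/7.67233)^(-3.98882) = 2.80750 mol.
C = m/V = 2.80750/7.67233 = 0.365926 mol/m³.

0.3659 mol/m³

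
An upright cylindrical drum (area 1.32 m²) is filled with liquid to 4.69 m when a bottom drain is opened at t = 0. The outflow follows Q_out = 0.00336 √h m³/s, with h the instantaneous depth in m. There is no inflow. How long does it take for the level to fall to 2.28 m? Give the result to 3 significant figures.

515 s

Volume balance on the tank: A dh/dt = −0.00336 √h.
This is separable: 2 d(√h)/dt = −0.00336/A, so √h = √h₀ − (0.00336/(2A)) t.
t = 2A(√h₀ − √h)/0.00336 = 2·1.32·(√4.69 − √2.28)/0.00336
  = 2.6400 × (2.1656 − 1.5100) / 0.00336 = 515.17 s.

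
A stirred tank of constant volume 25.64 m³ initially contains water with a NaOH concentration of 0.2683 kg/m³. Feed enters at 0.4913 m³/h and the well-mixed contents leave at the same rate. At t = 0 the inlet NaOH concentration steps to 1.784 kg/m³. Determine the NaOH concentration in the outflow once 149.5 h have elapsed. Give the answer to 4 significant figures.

Mass balance on the solute (V constant): V dC/dt = Q(C_in − C).
Time constant τ = V/Q = 25.64/0.4913 = 52.1881 h.
C approaches C_in exponentially: C(t) = C_in + (C₀ − C_in) e^(−t/τ).
C(149.5) = 1.784 + (0.2683 − 1.784)·e^(−149.5/52.1881) = 1.784 + (-1.51570)·0.0570037 = 1.69760 kg/m³.

1.698 kg/m³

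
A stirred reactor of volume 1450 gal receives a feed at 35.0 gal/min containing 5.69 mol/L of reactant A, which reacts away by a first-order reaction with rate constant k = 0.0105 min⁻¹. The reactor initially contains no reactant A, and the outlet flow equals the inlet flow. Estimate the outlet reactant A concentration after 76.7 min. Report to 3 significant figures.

3.69 mol/L

Accumulation = in − out − consumed: V dC/dt = Q C_in − Q C − k V C.
dC/dt = (Q/V) C_in − (Q/V + k) C; effective rate a = Q/V + k = 0.024138 + 0.0105 = 0.034638 min⁻¹.
C_ss = Q C_in/(Q + kV) = 3.9652 mol/L; C(t) = C_ss + (C₀ − C_ss) e^(−a t).
C(76.7) = 3.9652 + (-3.9652)·e^(−0.034638·76.7) = 3.9652 + (-3.9652)·0.070177 = 3.6869 mol/L.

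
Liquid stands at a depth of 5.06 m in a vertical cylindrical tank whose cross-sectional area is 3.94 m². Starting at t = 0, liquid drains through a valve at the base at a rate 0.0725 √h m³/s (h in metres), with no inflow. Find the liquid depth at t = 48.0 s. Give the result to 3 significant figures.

Volume balance on the tank: A dh/dt = −0.0725 √h.
Separate and integrate: 2(√h − √h₀) = −(0.0725/A) t.
√h = √5.06 − 0.0725·48.0/(2·3.94) = 2.2494 − 0.44162 = 1.8078.
h = 1.8078² = 3.2682 m.

3.27 m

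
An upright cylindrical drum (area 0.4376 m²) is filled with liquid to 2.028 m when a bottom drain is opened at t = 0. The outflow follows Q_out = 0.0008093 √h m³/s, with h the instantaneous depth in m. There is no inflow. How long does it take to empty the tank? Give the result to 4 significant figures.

1540 s

With no inflow, A dh/dt = −0.0008093 √h.
∫ h^(−1/2) dh = −(0.0008093/A) ∫ dt, giving 2√h = 2√h₀ − (0.0008093/A) t.
Set h = 0: 2√h₀ = (0.0008093/A) t_empty ⇒ t_empty = 2A√h₀/0.0008093.
t_empty = 2·0.4376·√2.028/0.0008093 = 0.875200·1.42408/0.0008093 = 1540.04 s.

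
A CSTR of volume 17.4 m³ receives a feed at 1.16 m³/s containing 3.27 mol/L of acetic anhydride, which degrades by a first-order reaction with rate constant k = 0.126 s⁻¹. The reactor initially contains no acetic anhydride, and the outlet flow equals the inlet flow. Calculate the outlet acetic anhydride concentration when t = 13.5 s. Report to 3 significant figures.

1.05 mol/L

V dC/dt = Q(C_in − C) − k V C.
This is linear with rate a = Q/V + k = 0.19267 s⁻¹.
C_ss = Q C_in/(Q + kV) = 1.1315 mol/L; C(t) = C_ss + (C₀ − C_ss) e^(−a t).
C(13.5) = 1.1315 + (-1.1315)·e^(−0.19267·13.5) = 1.1315 + (-1.1315)·0.074199 = 1.0475 mol/L.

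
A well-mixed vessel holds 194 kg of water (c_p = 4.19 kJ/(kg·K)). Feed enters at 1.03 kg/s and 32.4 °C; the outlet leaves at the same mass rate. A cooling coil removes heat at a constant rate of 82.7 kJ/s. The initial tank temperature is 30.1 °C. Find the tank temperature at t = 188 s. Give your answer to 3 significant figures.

M c_p dT/dt = ṁ c_p (T_in − T) − Q̇.
τ = M/ṁ = 188.35 s; T_ss = T_in − Q̇/(ṁ c_p) = 32.4 − 82.7/(1.03·4.19) = 13.237 °C.
Solution: T(t) = T_ss + (T₀ − T_ss) e^(−t/τ).
T(188) = 13.237 + (16.863)·e^(−188/188.35) = 13.237 + (16.863)·0.36856 = 19.452 °C.

19.5 °C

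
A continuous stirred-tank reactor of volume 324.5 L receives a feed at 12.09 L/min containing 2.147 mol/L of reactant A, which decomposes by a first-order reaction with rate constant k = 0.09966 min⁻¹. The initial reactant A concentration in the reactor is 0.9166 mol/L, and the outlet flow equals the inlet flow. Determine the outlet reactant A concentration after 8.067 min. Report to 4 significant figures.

Species balance: V dC/dt = Q C_in − Q C − k V C.
This is linear with rate a = Q/V + k = 0.136917 min⁻¹.
C_ss = Q C_in/(Q + kV) = 0.584232 mol/L; C(t) = C_ss + (C₀ − C_ss) e^(−a t).
C(8.067) = 0.584232 + (0.332368)·e^(−0.136917·8.067) = 0.584232 + (0.332368)·0.331373 = 0.694370 mol/L.

0.6944 mol/L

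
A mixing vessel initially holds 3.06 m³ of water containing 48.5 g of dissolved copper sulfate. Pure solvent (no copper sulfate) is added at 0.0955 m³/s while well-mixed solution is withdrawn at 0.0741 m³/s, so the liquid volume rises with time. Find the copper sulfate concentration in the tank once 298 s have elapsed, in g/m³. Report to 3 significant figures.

Total volume: dV/dt = Q_in − Q_out = 0.021400 m³/s, so V(t) = 3.06 + 0.021400 t and V(298) = 9.4372 m³.
No copper sulfate enters, so dm/dt = −Q_out · (m/V).
Separate: dm/m = −Q_out dt/V(t) ⇒ ln(m/m₀) = −(Q_out/(Q_in−Q_out)) ln(V/V₀).
m = m₀ (V₀/V)^(Q_out/(Q_in−Q_out)) = 48.5 × (3.06/9.4372)^(3.4626) = 0.98198 g.
C = m/V = 0.98198/9.4372 = 0.10405 g/m³.

0.104 g/m³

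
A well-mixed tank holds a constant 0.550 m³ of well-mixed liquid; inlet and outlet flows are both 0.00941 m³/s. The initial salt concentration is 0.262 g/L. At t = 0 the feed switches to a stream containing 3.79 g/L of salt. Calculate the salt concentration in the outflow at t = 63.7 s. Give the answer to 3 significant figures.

Accumulation = in − out for the solute gives V dC/dt = Q(C_in − C).
Time constant τ = V/Q = 0.550/0.00941 = 58.448 s.
C approaches C_in exponentially: C(t) = C_in + (C₀ − C_in) e^(−t/τ).
C(63.7) = 3.79 + (0.262 − 3.79)·e^(−63.7/58.448) = 3.79 + (-3.5280)·0.33627 = 2.6036 g/L.

2.60 g/L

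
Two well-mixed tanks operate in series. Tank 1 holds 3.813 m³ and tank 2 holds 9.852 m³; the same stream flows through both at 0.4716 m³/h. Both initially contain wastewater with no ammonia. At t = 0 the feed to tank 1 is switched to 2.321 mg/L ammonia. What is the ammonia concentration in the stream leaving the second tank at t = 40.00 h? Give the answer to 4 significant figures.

Each tank obeys Vᵢ dCᵢ/dt = Q(Cᵢ₋₁ − Cᵢ), so τᵢ = Vᵢ/Q.
τ₁ = 3.813/0.4716 = 8.08524 h; τ₂ = 9.852/0.4716 = 20.8906 h.
Solving the cascade with C₁(0)=C₂(0)=0 gives C₂(t) = C_in[1 − (τ₁ e^(−t/τ₁) − τ₂ e^(−t/τ₂))/(τ₁ − τ₂)].
At t = 40.00: e^(−t/τ₁) = 0.00710266, e^(−t/τ₂) = 0.147380.
C₂ = 2.321·[1 − (8.08524·0.00710266 − 20.8906·0.147380)/(-12.8053)] = 2.321·0.764049 = 1.77336 mg/L.

1.773 mg/L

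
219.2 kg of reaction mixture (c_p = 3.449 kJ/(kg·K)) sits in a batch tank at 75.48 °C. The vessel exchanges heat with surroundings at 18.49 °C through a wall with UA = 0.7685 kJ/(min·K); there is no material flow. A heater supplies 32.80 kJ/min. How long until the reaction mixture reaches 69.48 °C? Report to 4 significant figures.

534.7 min

First-law balance (no shaft work): M c_p dT/dt = −UA(T − T_amb) + Q̇.
τ = M c_p/UA = 983.762 min; T_ss = T_amb + Q̇/UA = 18.49 + 32.80/0.7685 = 61.1705 °C.
T(t) = T_ss + (T₀ − T_ss)e^(−t/τ); set T = 69.48:
t = −τ ln[(T − T_ss)/(T₀ − T_ss)] = −983.762 · ln(0.580697) = 534.701 min.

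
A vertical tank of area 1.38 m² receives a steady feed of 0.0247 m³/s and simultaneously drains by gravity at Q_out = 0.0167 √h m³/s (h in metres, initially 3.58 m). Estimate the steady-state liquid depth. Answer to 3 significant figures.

2.19 m

Level balance: A dh/dt = 0.0247 − 0.0167 √h. Setting dh/dt = 0:
Q_in = 0.0167 √h_ss ⇒ √h_ss = 0.0247/0.0167 = 1.4790.
h_ss = 1.4790² = 2.1876 m. (Since h₀ = 3.58 m > h_ss, the level will fall toward this value.)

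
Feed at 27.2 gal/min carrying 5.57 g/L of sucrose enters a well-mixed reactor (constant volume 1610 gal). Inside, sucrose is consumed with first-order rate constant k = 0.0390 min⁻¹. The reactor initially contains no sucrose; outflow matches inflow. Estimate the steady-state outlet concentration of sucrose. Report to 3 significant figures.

Accumulation = in − out − consumed: V dC/dt = Q C_in − Q C − k V C.
At steady state: 0 = Q C_in − (Q + kV) C_ss, so C_ss = Q C_in/(Q + kV).
C_ss = 27.2·5.57/(27.2 + 0.0390·1610) = 151.50/89.990 = 1.6836 g/L.

1.68 g/L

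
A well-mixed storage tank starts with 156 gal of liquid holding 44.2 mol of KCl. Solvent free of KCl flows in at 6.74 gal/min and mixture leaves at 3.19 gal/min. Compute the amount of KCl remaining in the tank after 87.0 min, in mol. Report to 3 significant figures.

Total volume: dV/dt = Q_in − Q_out = 3.5500 gal/min, so V(t) = 156 + 3.5500 t and V(87.0) = 464.85 gal.
Solute balance: dm/dt = 0 − Q_out C = −Q_out m/V(t).
Separate: dm/m = −Q_out dt/V(t) ⇒ ln(m/m₀) = −(Q_out/(Q_in−Q_out)) ln(V/V₀).
m = m₀ (V₀/V)^(Q_out/(Q_in−Q_out)) = 44.2 × (156/464.85)^(0.89859) = 16.570 mol.

16.6 mol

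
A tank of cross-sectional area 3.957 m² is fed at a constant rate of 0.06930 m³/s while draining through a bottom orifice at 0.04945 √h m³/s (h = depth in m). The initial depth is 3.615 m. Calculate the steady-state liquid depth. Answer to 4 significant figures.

Level balance: A dh/dt = 0.06930 − 0.04945 √h. Setting dh/dt = 0:
Q_in = 0.04945 √h_ss ⇒ √h_ss = 0.06930/0.04945 = 1.40142.
h_ss = 1.40142² = 1.96397 m. (Since h₀ = 3.615 m > h_ss, the level will fall toward this value.)

1.964 m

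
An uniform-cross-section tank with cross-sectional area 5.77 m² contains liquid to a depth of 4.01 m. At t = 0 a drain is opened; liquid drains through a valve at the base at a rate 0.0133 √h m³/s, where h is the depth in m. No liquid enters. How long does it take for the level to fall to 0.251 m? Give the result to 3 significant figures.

With no inflow, A dh/dt = −0.0133 √h.
This is separable: 2 d(√h)/dt = −0.0133/A, so √h = √h₀ − (0.0133/(2A)) t.
t = 2A(√h₀ − √h)/0.0133 = 2·5.77·(√4.01 − √0.251)/0.0133
  = 11.540 × (2.0025 − 0.50100) / 0.0133 = 1302.8 s.

1300 s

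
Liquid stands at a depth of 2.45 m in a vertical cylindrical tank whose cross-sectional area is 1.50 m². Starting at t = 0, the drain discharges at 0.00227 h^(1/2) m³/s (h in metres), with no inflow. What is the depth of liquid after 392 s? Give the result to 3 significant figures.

Accumulation of liquid (constant cross-section A): A dh/dt = −0.00227 √h.
∫ h^(−1/2) dh = −(0.00227/A) ∫ dt, giving 2√h = 2√h₀ − (0.00227/A) t.
√h = √2.45 − 0.00227·392/(2·1.50) = 1.5652 − 0.29661 = 1.2686.
h = 1.2686² = 1.6094 m.

1.61 m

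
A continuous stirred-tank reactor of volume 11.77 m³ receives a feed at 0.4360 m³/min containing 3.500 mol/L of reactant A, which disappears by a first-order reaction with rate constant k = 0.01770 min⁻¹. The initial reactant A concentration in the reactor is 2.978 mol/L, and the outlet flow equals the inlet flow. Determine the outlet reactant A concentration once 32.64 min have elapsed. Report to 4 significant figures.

Accumulation = in − out − consumed: V dC/dt = Q C_in − Q C − k V C.
dC/dt = (Q/V) C_in − (Q/V + k) C; effective rate a = Q/V + k = 0.0370433 + 0.01770 = 0.0547433 min⁻¹.
C_ss = Q C_in/(Q + kV) = 2.36836 mol/L; C(t) = C_ss + (C₀ − C_ss) e^(−a t).
C(32.64) = 2.36836 + (0.609645)·e^(−0.0547433·32.64) = 2.36836 + (0.609645)·0.167492 = 2.47047 mol/L.

2.470 mol/L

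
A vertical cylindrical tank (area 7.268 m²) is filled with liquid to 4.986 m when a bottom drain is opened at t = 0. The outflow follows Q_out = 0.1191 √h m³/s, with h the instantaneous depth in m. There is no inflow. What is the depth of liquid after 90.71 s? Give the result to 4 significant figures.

With no inflow, A dh/dt = −0.1191 √h.
∫ h^(−1/2) dh = −(0.1191/A) ∫ dt, giving 2√h = 2√h₀ − (0.1191/A) t.
√h = √4.986 − 0.1191·90.71/(2·7.268) = 2.23294 − 0.743228 = 1.48971.
h = 1.48971² = 2.21923 m.

2.219 m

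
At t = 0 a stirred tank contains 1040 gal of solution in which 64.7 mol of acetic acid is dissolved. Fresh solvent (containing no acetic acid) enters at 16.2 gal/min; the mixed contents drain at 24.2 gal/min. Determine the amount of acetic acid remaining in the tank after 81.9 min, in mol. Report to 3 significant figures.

3.20 mol

Total volume: dV/dt = Q_in − Q_out = -8.0000 gal/min, so V(t) = 1040 − 8.0000 t and V(81.9) = 384.80 gal.
No acetic acid enters, so dm/dt = −Q_out · (m/V).
dm/m = −Q_out dt/(V₀ − 8.0000 t); integrating gives ln(m/m₀) = −(Q_out/(Q_in−Q_out)) ln(V/V₀).
m = m₀ (V₀/V)^(Q_out/(Q_in−Q_out)) = 64.7 × (1040/384.80)^(-3.0250) = 3.1968 mol.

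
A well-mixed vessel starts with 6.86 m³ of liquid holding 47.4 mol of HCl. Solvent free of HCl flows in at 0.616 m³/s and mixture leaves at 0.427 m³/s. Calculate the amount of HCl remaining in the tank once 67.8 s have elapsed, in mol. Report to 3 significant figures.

4.39 mol

Let m(t) be the amount of HCl. Volume: V(t) = V₀ + (Q_in − Q_out) t = 6.86 + 0.18900 t; V(67.8) = 19.674 m³.
Species balance (pure solvent in): dm/dt = −Q_out · m/V(t).
dm/m = −Q_out dt/(V₀ + 0.18900 t); integrating gives ln(m/m₀) = −(Q_out/(Q_in−Q_out)) ln(V/V₀).
m = m₀ (V₀/V)^(Q_out/(Q_in−Q_out)) = 47.4 × (6.86/19.674)^(2.2593) = 4.3853 mol.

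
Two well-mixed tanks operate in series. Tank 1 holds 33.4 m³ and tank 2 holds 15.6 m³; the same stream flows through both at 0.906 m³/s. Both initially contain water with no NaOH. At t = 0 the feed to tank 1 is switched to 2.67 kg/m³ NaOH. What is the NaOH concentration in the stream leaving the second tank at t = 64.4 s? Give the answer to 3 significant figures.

1.85 kg/m³

Each tank obeys Vᵢ dCᵢ/dt = Q(Cᵢ₋₁ − Cᵢ), so τᵢ = Vᵢ/Q.
τ₁ = 33.4/0.906 = 36.865 s; τ₂ = 15.6/0.906 = 17.219 s.
Tank 1: C₁ = C_in(1 − e^(−t/τ₁)). Tank 2 (τ₁ ≠ τ₂): C₂ = C_in[1 − (τ₁ e^(−t/τ₁) − τ₂ e^(−t/τ₂))/(τ₁ − τ₂)].
At t = 64.4: e^(−t/τ₁) = 0.17431, e^(−t/τ₂) = 0.023750.
C₂ = 2.67·[1 − (36.865·0.17431 − 17.219·0.023750)/(19.647)] = 2.67·0.69373 = 1.8523 kg/m³.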